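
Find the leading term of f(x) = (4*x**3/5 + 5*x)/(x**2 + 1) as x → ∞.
4*x/5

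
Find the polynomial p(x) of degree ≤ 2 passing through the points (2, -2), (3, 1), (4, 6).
x**2 - 2*x - 2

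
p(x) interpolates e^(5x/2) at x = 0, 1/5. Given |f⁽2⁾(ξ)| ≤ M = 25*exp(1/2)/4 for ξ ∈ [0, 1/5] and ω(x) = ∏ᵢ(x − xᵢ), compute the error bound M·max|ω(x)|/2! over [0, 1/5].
exp(1/2)/32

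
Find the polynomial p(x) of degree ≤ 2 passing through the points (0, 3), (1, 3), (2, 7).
2*x**2 - 2*x + 3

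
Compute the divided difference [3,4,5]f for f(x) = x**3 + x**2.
13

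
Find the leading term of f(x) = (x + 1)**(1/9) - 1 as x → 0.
x/9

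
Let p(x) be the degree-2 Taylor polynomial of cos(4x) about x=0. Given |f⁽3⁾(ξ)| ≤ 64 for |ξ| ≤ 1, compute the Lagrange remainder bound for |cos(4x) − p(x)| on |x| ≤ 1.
32/3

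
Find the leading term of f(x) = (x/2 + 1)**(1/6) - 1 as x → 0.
x/12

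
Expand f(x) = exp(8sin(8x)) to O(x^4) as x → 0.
1 + 64*x + 2048*x**2 + 43008*x**3 + O(x**4)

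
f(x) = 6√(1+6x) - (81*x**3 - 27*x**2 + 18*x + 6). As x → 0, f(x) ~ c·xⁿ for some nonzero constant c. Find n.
4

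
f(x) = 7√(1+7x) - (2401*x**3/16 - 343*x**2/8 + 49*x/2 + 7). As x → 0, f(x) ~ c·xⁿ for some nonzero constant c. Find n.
4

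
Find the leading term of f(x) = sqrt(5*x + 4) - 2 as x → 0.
5*x/4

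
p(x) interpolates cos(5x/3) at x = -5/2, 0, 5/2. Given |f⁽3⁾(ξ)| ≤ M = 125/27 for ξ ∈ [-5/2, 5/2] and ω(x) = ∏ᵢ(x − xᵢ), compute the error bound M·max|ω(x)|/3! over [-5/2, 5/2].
15625*sqrt(3)/5832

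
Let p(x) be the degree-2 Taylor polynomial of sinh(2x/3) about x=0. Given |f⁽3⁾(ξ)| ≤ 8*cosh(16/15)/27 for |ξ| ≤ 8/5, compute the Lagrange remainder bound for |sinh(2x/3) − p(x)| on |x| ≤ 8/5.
2048*cosh(16/15)/10125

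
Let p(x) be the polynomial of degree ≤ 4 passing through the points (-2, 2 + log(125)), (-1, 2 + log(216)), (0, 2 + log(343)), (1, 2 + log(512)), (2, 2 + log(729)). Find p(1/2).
2 + log(392*2**(3/4)*3**(19/64)*5**(9/128)*7**(7/64)/3)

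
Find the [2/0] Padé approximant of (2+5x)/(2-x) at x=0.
3*x**2/2 + 3*x + 1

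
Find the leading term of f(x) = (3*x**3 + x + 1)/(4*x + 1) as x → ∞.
3*x**2/4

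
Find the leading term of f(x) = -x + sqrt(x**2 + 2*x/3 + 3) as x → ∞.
1/3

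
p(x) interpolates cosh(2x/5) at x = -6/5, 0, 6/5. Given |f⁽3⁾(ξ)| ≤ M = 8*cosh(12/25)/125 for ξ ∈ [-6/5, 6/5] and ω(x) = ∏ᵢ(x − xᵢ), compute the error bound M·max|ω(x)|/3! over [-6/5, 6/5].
64*sqrt(3)*cosh(12/25)/15625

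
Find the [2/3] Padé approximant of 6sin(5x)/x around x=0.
(30 - 175*x**2/2)/(5*x**2/4 + 1)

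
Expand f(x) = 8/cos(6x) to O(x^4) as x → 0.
8 + 144*x**2 + O(x**4)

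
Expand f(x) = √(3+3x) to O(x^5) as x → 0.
sqrt(3) + sqrt(3)*x/2 - sqrt(3)*x**2/8 + sqrt(3)*x**3/16 - 5*sqrt(3)*x**4/128 + O(x**5)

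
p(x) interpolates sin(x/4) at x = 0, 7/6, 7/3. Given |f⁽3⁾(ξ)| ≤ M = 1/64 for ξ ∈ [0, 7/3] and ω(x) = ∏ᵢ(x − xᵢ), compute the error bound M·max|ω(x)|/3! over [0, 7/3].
343*sqrt(3)/373248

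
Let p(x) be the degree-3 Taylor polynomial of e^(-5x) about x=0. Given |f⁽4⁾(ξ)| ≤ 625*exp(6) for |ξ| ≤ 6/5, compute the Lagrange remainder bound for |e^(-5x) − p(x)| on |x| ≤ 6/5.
54*exp(6)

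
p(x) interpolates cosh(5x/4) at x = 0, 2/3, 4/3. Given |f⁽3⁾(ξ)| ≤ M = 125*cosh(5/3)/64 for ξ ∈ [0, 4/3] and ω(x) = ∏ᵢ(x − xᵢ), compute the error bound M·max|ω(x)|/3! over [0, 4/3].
125*sqrt(3)*cosh(5/3)/5832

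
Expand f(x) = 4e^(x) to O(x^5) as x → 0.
4 + 4*x + 2*x**2 + 2*x**3/3 + x**4/6 + O(x**5)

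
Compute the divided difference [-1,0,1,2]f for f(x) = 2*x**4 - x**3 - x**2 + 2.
3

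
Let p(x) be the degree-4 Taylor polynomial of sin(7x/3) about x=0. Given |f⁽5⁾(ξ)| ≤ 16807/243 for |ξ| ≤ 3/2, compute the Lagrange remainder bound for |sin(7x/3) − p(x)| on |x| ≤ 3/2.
16807/3840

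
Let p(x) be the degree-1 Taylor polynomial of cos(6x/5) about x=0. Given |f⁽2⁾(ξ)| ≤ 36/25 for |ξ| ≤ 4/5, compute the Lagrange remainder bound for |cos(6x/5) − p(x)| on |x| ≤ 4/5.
288/625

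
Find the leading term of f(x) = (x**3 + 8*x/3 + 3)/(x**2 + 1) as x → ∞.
x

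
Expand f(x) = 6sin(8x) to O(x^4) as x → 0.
48*x - 512*x**3 + O(x**4)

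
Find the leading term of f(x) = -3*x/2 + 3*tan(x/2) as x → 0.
x**3/8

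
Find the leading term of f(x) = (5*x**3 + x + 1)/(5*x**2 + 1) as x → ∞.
x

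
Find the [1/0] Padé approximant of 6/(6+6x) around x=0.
1 - x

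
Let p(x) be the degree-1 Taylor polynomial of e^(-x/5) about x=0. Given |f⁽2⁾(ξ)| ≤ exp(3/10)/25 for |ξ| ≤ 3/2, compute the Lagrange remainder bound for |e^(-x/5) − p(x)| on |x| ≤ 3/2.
9*exp(3/10)/200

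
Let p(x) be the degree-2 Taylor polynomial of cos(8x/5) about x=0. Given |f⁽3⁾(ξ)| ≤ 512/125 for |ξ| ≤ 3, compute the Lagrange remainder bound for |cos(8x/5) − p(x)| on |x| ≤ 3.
2304/125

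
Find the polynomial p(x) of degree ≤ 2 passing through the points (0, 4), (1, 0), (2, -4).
4 - 4*x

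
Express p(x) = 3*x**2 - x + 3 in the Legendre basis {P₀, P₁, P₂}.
(4)P₀ - P₁ + (2)P₂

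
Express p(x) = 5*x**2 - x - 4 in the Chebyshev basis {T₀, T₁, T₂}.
(-3/2)T₀ - T₁ + (5/2)T₂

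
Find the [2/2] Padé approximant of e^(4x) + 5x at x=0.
(37*x**2/9 + 26*x/3 + 1)/(-8*x**2/9 - x/3 + 1)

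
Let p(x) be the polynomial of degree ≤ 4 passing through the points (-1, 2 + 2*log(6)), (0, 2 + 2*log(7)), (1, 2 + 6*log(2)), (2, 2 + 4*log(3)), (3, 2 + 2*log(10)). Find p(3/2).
2 + log(48*15**(59/64)*2**(3/16)*7**(11/16)/35)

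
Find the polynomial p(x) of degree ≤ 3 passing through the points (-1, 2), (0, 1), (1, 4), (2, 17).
x**3 + 2*x**2 + 1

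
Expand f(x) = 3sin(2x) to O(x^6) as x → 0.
6*x - 4*x**3 + 4*x**5/5 + O(x**6)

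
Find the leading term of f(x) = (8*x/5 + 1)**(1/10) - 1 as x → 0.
4*x/25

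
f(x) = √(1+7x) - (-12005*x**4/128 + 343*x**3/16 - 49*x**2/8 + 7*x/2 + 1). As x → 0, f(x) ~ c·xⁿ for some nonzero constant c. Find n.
5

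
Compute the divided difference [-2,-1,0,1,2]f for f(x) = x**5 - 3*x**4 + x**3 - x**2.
-3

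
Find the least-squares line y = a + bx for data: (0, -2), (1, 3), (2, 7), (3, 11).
a = -17/10, b = 43/10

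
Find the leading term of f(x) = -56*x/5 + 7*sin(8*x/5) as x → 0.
-1792*x**3/375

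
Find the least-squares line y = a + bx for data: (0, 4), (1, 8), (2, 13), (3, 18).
a = 37/10, b = 47/10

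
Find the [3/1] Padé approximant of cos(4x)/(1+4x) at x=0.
(8*x**3/3 - 28*x**2/3 + x/3 + 1)/(13*x/3 + 1)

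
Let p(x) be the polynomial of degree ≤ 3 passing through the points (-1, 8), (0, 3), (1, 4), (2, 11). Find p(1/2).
11/4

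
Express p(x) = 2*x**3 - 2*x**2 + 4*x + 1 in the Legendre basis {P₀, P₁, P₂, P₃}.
(1/3)P₀ + (26/5)P₁ + (-4/3)P₂ + (4/5)P₃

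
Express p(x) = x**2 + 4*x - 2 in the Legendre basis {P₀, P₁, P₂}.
(-5/3)P₀ + (4)P₁ + (2/3)P₂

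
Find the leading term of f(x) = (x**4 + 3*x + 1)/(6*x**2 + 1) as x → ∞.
x**2/6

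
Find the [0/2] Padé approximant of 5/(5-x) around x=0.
1/(1 - x/5)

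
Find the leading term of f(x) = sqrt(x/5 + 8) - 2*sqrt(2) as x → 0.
sqrt(2)*x/40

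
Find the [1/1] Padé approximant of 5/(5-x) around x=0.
1/(1 - x/5)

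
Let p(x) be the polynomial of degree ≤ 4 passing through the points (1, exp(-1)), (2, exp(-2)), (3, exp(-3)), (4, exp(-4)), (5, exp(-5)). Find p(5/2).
(-5*exp(4) - 20*e + 3 + 90*exp(2) + 60*exp(3))*exp(-5)/128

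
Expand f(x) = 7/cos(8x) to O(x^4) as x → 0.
7 + 224*x**2 + O(x**4)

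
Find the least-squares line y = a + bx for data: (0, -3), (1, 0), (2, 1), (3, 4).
a = -14/5, b = 11/5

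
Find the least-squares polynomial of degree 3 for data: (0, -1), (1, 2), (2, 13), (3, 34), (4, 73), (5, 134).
-10/9 + (757/378)x + (41/63)x² + (47/54)x³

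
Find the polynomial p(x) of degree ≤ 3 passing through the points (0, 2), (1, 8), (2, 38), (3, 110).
3*x**3 + 3*x**2 + 2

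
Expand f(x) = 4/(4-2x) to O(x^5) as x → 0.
1 + x/2 + x**2/4 + x**3/8 + x**4/16 + O(x**5)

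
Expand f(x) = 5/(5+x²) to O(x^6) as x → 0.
1 - x**2/5 + x**4/25 + O(x**6)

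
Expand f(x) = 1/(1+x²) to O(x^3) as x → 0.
1 - x**2 + O(x**3)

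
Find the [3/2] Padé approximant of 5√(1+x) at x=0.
(5*x**3/32 + 45*x**2/16 + 15*x/2 + 5)/(3*x**2/16 + x + 1)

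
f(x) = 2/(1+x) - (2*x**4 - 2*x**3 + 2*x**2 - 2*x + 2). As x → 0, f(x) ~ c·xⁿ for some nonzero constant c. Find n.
5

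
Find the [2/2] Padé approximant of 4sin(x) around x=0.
4*x/(x**2/6 + 1)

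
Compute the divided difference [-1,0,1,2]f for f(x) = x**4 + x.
2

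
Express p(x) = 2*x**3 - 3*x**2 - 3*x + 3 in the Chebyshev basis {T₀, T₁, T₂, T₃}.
(3/2)T₀ + (-3/2)T₁ + (-3/2)T₂ + (1/2)T₃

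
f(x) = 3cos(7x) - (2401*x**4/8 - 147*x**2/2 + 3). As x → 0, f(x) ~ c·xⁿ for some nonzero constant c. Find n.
6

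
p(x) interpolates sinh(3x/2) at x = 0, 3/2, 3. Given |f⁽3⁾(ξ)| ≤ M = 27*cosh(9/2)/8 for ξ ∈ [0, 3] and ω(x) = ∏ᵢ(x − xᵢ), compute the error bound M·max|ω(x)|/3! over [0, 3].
27*sqrt(3)*cosh(9/2)/64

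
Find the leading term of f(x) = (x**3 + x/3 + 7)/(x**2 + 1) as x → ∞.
x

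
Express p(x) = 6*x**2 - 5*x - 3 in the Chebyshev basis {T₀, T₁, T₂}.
(-5)T₁ + (3)T₂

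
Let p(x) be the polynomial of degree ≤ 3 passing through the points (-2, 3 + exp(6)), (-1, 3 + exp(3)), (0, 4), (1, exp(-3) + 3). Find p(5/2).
((-35*exp(6) - 141 + 135*exp(3))*exp(3) + 105)*exp(-3)/16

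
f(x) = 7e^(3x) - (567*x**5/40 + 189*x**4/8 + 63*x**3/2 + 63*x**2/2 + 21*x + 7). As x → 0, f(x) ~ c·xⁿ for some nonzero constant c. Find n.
6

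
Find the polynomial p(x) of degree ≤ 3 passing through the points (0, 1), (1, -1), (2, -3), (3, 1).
x**3 - 3*x**2 + 1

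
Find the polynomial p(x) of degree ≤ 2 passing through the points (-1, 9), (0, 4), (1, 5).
3*x**2 - 2*x + 4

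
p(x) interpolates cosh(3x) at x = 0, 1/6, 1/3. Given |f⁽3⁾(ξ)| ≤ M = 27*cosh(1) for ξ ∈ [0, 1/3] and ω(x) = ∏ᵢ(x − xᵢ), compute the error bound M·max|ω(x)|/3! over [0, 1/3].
sqrt(3)*cosh(1)/216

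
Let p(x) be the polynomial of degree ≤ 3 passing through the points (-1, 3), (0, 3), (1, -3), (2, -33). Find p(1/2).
15/8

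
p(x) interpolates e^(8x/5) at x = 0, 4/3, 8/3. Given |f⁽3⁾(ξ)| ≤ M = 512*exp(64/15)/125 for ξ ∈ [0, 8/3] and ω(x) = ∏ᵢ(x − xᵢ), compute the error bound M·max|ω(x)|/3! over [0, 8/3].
32768*sqrt(3)*exp(64/15)/91125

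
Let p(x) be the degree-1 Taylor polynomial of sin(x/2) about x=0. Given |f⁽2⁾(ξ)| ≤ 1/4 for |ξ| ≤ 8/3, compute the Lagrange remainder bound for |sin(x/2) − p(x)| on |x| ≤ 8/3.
8/9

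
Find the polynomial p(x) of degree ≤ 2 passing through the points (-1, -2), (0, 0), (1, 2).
2*x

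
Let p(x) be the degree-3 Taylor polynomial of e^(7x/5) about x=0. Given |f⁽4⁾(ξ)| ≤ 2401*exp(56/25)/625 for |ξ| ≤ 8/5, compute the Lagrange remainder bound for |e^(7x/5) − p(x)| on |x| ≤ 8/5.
1229312*exp(56/25)/1171875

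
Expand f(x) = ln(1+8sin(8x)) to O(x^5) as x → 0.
64*x - 2048*x**2 + 260096*x**3/3 - 12451840*x**4/3 + O(x**5)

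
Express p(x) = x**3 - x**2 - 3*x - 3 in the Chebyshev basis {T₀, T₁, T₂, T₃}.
(-7/2)T₀ + (-9/4)T₁ + (-1/2)T₂ + (1/4)T₃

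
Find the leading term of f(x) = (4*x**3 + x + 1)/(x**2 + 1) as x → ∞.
4*x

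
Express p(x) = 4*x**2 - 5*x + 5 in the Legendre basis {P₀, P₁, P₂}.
(19/3)P₀ + (-5)P₁ + (8/3)P₂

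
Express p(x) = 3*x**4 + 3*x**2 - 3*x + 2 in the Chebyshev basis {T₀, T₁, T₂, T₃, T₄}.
(37/8)T₀ + (-3)T₁ + (3)T₂ + (3/8)T₄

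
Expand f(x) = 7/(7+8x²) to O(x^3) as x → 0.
1 - 8*x**2/7 + O(x**3)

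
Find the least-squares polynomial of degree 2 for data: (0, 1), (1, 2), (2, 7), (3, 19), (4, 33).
32/35 + (-93/70)x + (33/14)x²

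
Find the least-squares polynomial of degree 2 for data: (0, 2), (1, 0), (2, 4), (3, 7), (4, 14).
57/35 + (-123/70)x + (17/14)x²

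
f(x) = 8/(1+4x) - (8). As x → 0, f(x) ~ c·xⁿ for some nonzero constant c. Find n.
1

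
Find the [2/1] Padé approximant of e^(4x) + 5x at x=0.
(-4*x**2 + 23*x/3 + 1)/(1 - 4*x/3)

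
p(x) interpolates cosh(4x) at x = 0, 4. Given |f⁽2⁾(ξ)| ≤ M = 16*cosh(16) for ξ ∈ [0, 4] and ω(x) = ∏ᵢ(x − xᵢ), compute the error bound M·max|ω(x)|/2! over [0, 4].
32*cosh(16)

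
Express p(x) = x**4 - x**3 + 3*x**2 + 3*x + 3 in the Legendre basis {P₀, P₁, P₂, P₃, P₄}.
(21/5)P₀ + (12/5)P₁ + (18/7)P₂ + (-2/5)P₃ + (8/35)P₄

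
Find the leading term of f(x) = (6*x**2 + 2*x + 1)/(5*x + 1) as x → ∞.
6*x/5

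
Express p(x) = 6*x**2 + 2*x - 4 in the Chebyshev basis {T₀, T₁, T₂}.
-T₀ + (2)T₁ + (3)T₂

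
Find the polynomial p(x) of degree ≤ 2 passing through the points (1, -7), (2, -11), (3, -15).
-4*x - 3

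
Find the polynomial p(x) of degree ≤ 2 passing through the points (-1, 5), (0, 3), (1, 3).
x**2 - x + 3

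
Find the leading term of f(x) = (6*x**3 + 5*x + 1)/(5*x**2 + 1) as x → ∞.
6*x/5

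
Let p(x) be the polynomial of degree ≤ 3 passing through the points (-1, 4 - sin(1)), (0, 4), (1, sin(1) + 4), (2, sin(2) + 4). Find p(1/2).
-sin(2)/16 + 5*sin(1)/8 + 4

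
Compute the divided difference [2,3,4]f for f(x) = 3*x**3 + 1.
27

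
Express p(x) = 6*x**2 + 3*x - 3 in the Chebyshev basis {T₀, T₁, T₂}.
(3)T₁ + (3)T₂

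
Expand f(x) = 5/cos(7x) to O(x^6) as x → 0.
5 + 245*x**2/2 + 60025*x**4/24 + O(x**6)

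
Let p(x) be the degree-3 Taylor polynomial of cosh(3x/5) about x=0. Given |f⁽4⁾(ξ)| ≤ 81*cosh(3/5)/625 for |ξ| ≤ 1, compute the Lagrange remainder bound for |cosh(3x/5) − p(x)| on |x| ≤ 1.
27*cosh(3/5)/5000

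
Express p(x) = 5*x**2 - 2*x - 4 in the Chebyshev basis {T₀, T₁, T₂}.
(-3/2)T₀ + (-2)T₁ + (5/2)T₂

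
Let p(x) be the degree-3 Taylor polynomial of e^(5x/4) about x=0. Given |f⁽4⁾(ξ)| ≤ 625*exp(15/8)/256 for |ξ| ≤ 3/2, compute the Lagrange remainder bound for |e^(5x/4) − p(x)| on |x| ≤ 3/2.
16875*exp(15/8)/32768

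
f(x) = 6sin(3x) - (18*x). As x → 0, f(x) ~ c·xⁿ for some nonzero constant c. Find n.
3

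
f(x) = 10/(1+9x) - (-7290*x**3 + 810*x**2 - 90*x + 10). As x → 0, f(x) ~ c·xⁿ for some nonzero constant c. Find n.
4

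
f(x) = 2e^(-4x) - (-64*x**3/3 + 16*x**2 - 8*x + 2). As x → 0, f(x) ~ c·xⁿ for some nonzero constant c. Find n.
4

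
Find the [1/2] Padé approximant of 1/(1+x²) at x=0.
1/(x**2 + 1)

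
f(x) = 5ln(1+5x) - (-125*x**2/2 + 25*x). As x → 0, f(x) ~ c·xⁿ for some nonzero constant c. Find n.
3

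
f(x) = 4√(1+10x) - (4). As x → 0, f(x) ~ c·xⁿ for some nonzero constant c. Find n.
1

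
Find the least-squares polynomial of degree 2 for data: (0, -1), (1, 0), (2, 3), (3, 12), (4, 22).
-34/35 + (-37/35)x + (12/7)x²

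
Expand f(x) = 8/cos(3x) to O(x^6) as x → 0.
8 + 36*x**2 + 135*x**4 + O(x**6)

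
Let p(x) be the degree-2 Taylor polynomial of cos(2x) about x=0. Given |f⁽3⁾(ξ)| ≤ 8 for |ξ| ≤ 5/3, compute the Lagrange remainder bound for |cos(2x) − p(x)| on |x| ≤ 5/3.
500/81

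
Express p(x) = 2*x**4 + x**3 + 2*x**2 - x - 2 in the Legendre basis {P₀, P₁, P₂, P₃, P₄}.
(-14/15)P₀ + (-2/5)P₁ + (52/21)P₂ + (2/5)P₃ + (16/35)P₄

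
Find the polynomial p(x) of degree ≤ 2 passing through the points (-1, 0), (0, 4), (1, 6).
-x**2 + 3*x + 4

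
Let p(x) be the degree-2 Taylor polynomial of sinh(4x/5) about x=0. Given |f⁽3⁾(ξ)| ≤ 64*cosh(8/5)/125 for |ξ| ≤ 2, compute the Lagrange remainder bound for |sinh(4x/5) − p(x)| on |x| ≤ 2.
256*cosh(8/5)/375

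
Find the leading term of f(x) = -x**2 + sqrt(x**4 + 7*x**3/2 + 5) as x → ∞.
7*x/4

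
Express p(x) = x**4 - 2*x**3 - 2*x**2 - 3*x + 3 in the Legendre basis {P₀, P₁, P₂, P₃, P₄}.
(38/15)P₀ + (-21/5)P₁ + (-16/21)P₂ + (-4/5)P₃ + (8/35)P₄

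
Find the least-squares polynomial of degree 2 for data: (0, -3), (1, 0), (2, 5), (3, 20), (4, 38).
-94/35 + (-43/35)x + (20/7)x²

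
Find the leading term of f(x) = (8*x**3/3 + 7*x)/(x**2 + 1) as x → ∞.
8*x/3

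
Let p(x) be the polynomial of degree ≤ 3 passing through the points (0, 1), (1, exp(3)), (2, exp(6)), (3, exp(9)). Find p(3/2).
-exp(9)/16 - 1/16 + 9*exp(3)/16 + 9*exp(6)/16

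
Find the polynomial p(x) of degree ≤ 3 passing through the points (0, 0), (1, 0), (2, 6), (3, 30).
2*x**3 - 3*x**2 + x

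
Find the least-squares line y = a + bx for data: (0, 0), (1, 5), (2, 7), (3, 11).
a = 1/2, b = 7/2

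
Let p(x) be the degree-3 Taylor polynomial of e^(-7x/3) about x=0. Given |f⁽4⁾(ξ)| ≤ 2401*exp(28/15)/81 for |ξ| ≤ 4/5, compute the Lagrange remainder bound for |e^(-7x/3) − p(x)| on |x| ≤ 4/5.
76832*exp(28/15)/151875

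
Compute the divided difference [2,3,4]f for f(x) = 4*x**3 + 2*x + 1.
36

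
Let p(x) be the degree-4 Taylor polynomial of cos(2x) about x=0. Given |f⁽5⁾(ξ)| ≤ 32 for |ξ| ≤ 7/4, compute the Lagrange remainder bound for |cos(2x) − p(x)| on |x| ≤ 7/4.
16807/3840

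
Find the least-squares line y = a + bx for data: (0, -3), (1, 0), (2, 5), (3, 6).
a = -14/5, b = 16/5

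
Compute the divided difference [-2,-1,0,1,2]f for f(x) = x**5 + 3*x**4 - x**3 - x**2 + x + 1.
3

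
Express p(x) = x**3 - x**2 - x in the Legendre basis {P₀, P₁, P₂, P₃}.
(-1/3)P₀ + (-2/5)P₁ + (-2/3)P₂ + (2/5)P₃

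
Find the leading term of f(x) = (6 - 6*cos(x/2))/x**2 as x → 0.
3/4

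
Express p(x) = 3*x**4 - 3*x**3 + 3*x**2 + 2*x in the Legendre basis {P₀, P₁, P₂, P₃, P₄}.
(8/5)P₀ + (1/5)P₁ + (26/7)P₂ + (-6/5)P₃ + (24/35)P₄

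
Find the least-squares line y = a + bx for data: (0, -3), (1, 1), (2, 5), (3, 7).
a = -13/5, b = 17/5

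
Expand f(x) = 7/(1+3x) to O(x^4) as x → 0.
7 - 21*x + 63*x**2 - 189*x**3 + O(x**4)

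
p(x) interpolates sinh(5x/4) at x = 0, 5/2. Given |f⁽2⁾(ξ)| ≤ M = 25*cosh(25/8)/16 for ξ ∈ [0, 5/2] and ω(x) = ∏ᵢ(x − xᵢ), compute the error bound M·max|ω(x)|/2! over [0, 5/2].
625*cosh(25/8)/512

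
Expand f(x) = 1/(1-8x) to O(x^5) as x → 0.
1 + 8*x + 64*x**2 + 512*x**3 + 4096*x**4 + O(x**5)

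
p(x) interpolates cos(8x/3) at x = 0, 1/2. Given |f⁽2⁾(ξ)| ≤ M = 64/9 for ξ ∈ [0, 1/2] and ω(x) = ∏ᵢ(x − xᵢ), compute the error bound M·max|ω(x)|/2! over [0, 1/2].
2/9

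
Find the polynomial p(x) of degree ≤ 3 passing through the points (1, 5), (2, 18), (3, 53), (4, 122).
2*x**3 - x**2 + 2*x + 2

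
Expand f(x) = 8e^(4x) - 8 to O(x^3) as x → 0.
32*x + 64*x**2 + O(x**3)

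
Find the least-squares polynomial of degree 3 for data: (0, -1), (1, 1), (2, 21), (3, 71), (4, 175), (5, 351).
-9/7 + (7/3)x + (-31/14)x² + (19/6)x³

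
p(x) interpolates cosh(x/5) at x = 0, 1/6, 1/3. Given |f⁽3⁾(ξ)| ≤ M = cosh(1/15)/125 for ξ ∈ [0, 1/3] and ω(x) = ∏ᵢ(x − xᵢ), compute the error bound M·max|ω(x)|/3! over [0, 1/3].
sqrt(3)*cosh(1/15)/729000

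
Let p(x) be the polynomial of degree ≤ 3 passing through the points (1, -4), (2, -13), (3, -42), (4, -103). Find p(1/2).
-13/4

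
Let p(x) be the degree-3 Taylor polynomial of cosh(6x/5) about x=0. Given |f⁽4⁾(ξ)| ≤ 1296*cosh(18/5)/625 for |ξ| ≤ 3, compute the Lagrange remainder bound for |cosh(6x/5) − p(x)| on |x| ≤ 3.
4374*cosh(18/5)/625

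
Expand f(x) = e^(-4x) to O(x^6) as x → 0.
1 - 4*x + 8*x**2 - 32*x**3/3 + 32*x**4/3 - 128*x**5/15 + O(x**6)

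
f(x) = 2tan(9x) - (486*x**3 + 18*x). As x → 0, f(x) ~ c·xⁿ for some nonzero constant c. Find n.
5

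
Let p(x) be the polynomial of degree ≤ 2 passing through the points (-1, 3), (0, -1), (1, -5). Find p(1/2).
-3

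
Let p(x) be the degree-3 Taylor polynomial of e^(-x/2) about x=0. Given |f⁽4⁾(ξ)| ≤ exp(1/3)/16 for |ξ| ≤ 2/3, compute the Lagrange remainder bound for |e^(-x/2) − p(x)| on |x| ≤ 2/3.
exp(1/3)/1944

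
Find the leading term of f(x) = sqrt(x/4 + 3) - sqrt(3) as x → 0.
sqrt(3)*x/24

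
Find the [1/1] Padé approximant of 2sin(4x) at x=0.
8*x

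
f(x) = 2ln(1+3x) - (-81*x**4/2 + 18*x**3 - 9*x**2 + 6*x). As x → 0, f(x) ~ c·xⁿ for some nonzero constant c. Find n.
5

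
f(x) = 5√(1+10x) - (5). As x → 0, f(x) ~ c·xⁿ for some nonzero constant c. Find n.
1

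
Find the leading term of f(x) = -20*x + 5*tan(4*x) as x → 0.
320*x**3/3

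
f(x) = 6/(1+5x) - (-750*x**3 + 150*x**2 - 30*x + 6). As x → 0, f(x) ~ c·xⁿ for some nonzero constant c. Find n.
4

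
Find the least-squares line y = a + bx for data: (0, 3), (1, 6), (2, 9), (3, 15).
a = 12/5, b = 39/10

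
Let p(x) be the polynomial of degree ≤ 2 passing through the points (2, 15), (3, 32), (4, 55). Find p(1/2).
3/4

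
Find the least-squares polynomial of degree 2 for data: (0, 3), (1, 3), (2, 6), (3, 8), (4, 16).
22/7 + (-83/70)x + (15/14)x²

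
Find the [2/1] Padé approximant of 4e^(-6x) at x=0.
(24*x**2 - 16*x + 4)/(2*x + 1)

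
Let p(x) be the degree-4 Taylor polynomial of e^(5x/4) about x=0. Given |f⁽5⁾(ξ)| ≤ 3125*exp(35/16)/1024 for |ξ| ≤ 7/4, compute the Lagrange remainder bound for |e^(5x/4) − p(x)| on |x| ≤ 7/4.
10504375*exp(35/16)/25165824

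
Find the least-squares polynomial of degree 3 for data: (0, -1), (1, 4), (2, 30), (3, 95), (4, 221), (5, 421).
-55/63 + (-1/27)x + (395/252)x² + (331/108)x³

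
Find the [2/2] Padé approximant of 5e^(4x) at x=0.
(20*x**2/3 + 10*x + 5)/(4*x**2/3 - 2*x + 1)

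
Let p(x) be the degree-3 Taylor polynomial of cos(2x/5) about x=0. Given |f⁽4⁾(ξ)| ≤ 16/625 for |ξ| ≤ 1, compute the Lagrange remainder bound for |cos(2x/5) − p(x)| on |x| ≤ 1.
2/1875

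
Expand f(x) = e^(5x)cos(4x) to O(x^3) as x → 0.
1 + 5*x + 9*x**2/2 + O(x**3)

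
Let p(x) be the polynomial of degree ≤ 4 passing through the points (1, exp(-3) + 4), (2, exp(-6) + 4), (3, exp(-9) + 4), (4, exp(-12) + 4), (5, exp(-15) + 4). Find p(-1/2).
(-2772*exp(9) - 1540*exp(3) + 315 + 2970*exp(6) + 1155*exp(12) + 512*exp(15))*exp(-15)/128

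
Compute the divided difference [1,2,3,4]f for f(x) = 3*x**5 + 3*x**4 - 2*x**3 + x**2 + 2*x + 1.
223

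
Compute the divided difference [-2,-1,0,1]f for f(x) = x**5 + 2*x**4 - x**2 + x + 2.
1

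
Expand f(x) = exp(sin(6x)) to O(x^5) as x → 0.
1 + 6*x + 18*x**2 - 162*x**4 + O(x**5)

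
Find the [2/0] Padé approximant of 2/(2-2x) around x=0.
x**2 + x + 1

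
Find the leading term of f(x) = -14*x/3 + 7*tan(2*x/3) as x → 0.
56*x**3/81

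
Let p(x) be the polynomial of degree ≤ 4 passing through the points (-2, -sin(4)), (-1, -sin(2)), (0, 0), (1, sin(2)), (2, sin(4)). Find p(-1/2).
-5*sin(2)/8 + sin(4)/16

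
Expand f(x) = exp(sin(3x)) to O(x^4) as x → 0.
1 + 3*x + 9*x**2/2 + O(x**4)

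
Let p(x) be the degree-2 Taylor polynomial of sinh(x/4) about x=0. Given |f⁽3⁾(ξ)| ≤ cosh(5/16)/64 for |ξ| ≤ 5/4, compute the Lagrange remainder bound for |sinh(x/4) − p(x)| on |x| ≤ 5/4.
125*cosh(5/16)/24576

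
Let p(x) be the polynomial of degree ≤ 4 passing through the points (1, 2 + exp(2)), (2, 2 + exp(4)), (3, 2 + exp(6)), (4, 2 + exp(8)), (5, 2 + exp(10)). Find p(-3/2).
-1365*exp(8)/32 - 2145*exp(4)/32 + 2 + 3003*exp(2)/128 + 5005*exp(6)/64 + 1155*exp(10)/128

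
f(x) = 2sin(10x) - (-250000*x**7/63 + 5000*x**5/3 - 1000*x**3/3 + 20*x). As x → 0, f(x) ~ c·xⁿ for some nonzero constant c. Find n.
9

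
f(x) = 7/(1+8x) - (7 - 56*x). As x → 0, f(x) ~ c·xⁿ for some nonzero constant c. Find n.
2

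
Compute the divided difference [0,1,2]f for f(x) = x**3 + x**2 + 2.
4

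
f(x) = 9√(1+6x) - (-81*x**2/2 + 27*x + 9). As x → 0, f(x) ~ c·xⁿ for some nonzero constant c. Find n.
3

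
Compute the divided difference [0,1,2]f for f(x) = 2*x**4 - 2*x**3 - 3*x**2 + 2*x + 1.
5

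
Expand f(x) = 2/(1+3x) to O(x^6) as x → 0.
2 - 6*x + 18*x**2 - 54*x**3 + 162*x**4 - 486*x**5 + O(x**6)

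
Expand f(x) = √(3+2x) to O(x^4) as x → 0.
sqrt(3) + sqrt(3)*x/3 - sqrt(3)*x**2/18 + sqrt(3)*x**3/54 + O(x**4)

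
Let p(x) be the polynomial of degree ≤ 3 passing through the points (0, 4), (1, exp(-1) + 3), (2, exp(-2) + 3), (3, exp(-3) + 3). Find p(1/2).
(-5*e + 1 + 15*exp(2) + 53*exp(3))*exp(-3)/16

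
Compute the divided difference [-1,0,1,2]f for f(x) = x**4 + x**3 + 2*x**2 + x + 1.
3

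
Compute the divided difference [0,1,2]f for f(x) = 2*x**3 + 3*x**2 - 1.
9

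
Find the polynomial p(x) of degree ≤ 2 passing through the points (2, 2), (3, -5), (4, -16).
-2*x**2 + 3*x + 4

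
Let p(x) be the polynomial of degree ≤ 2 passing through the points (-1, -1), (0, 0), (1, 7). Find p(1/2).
11/4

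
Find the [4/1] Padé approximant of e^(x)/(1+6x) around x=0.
(136033*x**4/3159480 + 65731*x**3/394935 + 26331*x**2/52658 + 131644*x/131645 + 1)/(789869*x/131645 + 1)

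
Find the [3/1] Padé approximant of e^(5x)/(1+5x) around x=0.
(1375*x**3/48 + 25*x**2/2 + 45*x/8 + 1)/(45*x/8 + 1)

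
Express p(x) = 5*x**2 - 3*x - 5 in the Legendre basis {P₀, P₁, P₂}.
(-10/3)P₀ + (-3)P₁ + (10/3)P₂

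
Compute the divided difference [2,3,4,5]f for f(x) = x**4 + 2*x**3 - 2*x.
16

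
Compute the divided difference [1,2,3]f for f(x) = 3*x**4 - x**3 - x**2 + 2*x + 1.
68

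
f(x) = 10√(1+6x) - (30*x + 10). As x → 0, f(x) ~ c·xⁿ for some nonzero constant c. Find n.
2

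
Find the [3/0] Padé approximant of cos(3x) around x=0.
1 - 9*x**2/2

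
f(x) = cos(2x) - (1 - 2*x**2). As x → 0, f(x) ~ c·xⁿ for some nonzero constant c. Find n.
4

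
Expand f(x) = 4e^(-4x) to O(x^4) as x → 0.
4 - 16*x + 32*x**2 - 128*x**3/3 + O(x**4)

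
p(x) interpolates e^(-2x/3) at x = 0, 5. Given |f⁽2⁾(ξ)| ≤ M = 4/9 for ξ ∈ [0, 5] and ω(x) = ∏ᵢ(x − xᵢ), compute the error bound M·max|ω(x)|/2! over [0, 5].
25/18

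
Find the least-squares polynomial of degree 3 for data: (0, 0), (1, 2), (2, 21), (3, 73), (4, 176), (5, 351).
-11/63 + (395/378)x + (-353/252)x² + (329/108)x³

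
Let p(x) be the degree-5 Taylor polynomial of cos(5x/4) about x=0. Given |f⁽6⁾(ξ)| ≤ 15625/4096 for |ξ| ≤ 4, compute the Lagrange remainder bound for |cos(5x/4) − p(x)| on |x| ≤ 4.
3125/144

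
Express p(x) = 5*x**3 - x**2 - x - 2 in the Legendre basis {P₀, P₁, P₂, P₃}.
(-7/3)P₀ + (2)P₁ + (-2/3)P₂ + (2)P₃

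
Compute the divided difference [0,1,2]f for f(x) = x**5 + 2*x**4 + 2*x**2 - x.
31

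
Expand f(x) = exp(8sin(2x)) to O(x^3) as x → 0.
1 + 16*x + 128*x**2 + O(x**3)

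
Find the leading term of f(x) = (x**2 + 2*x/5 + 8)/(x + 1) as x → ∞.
x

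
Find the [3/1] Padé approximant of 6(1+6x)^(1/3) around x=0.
(-16*x**3 + 24*x**2 + 36*x + 6)/(4*x + 1)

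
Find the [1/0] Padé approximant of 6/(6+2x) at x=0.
1 - x/3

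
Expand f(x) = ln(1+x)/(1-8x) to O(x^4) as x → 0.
x + 15*x**2/2 + 181*x**3/3 + O(x**4)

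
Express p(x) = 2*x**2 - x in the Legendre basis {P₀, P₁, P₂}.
(2/3)P₀ - P₁ + (4/3)P₂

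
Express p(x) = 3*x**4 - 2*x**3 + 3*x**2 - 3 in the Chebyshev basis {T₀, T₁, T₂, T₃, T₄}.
(-3/8)T₀ + (-3/2)T₁ + (3)T₂ + (-1/2)T₃ + (3/8)T₄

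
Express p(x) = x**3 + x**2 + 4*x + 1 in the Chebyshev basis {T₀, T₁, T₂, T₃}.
(3/2)T₀ + (19/4)T₁ + (1/2)T₂ + (1/4)T₃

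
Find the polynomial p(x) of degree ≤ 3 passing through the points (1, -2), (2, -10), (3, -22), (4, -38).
-2*x**2 - 2*x + 2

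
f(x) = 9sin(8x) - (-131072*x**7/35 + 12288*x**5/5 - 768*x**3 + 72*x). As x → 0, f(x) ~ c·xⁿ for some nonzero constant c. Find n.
9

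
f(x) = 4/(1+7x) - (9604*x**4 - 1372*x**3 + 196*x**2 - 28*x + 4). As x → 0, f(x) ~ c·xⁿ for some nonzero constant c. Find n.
5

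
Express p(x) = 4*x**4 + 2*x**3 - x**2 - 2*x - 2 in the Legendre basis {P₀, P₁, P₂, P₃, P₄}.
(-23/15)P₀ + (-4/5)P₁ + (34/21)P₂ + (4/5)P₃ + (32/35)P₄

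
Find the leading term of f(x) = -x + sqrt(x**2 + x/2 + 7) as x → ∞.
1/4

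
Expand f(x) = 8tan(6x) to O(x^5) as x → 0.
48*x + 576*x**3 + O(x**5)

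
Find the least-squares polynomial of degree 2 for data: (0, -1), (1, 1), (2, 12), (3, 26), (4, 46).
-10/7 + (53/70)x + (39/14)x²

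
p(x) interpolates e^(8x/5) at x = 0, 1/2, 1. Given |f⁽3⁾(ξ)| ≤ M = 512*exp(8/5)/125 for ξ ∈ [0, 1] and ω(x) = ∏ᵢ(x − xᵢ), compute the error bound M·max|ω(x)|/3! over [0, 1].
64*sqrt(3)*exp(8/5)/3375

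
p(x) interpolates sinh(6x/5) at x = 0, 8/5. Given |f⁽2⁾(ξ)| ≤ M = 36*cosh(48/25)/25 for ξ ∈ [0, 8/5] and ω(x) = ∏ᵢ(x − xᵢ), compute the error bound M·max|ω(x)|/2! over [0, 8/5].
288*cosh(48/25)/625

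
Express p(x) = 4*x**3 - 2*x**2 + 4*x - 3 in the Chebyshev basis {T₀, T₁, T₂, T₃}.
(-4)T₀ + (7)T₁ - T₂ + T₃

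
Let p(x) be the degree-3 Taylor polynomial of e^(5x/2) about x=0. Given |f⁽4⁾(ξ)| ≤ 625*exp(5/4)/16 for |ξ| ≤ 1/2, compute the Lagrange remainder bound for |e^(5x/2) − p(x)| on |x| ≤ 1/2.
625*exp(5/4)/6144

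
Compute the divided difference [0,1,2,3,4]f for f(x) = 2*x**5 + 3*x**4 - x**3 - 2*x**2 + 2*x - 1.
23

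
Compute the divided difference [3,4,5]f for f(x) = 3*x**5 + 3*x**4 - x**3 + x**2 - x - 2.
2260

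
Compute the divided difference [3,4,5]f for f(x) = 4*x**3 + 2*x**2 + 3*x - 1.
50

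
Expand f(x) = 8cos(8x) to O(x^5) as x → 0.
8 - 256*x**2 + 4096*x**4/3 + O(x**5)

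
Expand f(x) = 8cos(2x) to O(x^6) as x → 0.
8 - 16*x**2 + 16*x**4/3 + O(x**6)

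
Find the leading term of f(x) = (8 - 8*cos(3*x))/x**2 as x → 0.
36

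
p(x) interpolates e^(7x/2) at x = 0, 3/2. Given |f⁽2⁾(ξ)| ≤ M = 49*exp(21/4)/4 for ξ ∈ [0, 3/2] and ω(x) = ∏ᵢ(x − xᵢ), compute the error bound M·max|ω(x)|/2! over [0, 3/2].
441*exp(21/4)/128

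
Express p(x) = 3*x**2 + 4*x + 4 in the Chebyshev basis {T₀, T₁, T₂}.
(11/2)T₀ + (4)T₁ + (3/2)T₂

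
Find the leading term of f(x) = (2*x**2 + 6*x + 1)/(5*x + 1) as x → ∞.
2*x/5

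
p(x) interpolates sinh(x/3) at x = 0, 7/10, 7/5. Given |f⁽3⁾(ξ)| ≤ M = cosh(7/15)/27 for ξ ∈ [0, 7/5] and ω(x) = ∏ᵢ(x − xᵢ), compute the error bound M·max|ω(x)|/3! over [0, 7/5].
343*sqrt(3)*cosh(7/15)/729000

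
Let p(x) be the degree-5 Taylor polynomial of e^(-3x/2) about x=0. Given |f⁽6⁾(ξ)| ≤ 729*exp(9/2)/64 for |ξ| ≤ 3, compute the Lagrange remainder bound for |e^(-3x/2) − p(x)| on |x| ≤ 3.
59049*exp(9/2)/5120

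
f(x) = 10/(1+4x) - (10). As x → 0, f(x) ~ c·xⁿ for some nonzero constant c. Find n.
1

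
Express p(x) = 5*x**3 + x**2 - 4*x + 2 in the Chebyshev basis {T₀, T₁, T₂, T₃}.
(5/2)T₀ + (-1/4)T₁ + (1/2)T₂ + (5/4)T₃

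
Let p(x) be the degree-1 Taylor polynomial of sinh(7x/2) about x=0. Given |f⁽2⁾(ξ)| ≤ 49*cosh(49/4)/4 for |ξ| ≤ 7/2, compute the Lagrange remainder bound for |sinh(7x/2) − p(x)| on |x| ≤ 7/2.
2401*cosh(49/4)/32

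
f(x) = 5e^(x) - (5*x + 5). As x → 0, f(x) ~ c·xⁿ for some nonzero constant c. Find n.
2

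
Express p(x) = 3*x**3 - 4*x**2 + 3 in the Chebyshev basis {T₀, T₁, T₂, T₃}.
T₀ + (9/4)T₁ + (-2)T₂ + (3/4)T₃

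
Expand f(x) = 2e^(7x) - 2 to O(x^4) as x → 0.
14*x + 49*x**2 + 343*x**3/3 + O(x**4)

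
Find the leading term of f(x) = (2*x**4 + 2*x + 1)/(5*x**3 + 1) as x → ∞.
2*x/5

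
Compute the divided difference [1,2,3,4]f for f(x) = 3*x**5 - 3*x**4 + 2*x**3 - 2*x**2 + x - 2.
167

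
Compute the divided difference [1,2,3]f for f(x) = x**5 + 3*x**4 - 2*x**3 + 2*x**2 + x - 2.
155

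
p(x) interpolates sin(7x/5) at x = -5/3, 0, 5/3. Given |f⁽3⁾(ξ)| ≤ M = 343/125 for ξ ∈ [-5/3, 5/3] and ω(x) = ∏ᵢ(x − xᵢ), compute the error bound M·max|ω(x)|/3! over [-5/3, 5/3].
343*sqrt(3)/729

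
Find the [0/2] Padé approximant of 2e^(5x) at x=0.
2/(25*x**2/2 - 5*x + 1)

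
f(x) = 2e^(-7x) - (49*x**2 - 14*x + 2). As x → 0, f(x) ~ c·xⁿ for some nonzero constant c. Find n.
3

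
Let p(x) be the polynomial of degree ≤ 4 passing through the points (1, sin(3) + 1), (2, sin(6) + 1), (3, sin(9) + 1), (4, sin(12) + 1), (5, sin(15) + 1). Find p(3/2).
35*sin(6)/32 - 35*sin(9)/64 + 7*sin(12)/32 - 5*sin(15)/128 + 35*sin(3)/128 + 1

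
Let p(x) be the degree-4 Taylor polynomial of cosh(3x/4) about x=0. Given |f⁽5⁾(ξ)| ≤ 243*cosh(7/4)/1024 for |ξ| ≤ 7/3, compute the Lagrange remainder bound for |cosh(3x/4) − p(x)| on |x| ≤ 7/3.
16807*cosh(7/4)/122880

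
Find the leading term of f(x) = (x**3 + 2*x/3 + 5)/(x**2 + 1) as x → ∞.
x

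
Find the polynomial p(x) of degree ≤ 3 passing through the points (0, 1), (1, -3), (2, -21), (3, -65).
-2*x**3 - x**2 - x + 1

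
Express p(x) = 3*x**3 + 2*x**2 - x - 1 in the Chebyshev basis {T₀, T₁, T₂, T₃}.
(5/4)T₁ + T₂ + (3/4)T₃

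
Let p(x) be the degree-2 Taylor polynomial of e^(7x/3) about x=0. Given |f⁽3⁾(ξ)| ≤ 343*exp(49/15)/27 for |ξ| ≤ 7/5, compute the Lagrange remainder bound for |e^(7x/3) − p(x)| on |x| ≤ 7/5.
117649*exp(49/15)/20250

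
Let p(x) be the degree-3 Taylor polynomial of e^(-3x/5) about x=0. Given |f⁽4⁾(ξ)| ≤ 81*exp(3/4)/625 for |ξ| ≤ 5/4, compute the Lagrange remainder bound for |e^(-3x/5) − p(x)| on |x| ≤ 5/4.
27*exp(3/4)/2048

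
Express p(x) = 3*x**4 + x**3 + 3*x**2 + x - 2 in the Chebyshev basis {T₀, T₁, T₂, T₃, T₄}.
(5/8)T₀ + (7/4)T₁ + (3)T₂ + (1/4)T₃ + (3/8)T₄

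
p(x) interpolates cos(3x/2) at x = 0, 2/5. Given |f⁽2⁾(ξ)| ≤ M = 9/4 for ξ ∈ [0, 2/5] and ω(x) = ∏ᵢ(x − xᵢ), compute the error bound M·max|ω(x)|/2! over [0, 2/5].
9/200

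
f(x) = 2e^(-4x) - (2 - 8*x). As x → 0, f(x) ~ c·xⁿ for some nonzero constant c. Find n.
2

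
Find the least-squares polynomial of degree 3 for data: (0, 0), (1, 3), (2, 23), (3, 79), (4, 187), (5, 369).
-1/14 + (83/84)x + (-6/7)x² + (37/12)x³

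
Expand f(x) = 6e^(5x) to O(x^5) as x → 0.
6 + 30*x + 75*x**2 + 125*x**3 + 625*x**4/4 + O(x**5)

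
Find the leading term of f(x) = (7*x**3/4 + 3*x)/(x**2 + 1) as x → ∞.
7*x/4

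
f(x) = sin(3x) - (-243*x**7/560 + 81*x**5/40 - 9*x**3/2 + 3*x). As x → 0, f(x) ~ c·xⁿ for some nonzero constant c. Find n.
9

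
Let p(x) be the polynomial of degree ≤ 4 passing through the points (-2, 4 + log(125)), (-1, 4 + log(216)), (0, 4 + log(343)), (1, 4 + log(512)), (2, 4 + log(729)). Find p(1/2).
4 + log(392*2**(3/4)*3**(19/64)*5**(9/128)*7**(7/64)/3)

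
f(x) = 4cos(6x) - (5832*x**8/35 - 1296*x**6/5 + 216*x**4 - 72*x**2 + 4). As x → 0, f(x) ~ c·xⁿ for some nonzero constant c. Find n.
10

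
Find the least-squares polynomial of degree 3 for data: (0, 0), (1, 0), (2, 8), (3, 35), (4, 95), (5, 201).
-11/126 + (881/756)x + (-739/252)x² + (58/27)x³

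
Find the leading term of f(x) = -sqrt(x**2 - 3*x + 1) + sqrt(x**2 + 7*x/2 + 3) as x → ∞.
13/4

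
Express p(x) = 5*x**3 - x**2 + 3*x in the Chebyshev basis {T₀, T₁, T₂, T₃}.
(-1/2)T₀ + (27/4)T₁ + (-1/2)T₂ + (5/4)T₃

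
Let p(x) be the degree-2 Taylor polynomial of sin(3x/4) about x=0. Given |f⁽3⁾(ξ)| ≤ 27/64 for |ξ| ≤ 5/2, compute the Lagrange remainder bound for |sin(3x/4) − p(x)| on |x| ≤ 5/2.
1125/1024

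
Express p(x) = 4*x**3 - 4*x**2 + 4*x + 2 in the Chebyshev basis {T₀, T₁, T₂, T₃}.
(7)T₁ + (-2)T₂ + T₃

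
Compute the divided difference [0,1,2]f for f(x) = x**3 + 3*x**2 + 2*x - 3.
6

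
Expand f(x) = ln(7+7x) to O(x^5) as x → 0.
log(7) + x - x**2/2 + x**3/3 - x**4/4 + O(x**5)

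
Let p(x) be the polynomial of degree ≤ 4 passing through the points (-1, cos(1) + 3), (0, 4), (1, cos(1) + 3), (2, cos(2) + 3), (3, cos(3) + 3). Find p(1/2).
3*cos(3)/128 - 5*cos(2)/32 + 85*cos(1)/128 + 111/32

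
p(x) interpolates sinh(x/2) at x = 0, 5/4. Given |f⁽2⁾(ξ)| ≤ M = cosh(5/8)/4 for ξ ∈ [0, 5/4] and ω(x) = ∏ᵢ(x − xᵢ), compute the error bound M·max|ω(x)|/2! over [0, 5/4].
25*cosh(5/8)/512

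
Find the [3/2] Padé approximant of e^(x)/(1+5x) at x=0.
(1661*x**3/38685 + 13017*x**2/51580 + 9702*x/12895 + 1)/(-63861*x**2/51580 + 61282*x/12895 + 1)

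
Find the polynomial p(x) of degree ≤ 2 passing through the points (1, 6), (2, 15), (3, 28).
2*x**2 + 3*x + 1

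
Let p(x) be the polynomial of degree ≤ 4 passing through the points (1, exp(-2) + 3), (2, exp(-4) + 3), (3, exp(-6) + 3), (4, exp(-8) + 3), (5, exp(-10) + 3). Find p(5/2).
(-5*exp(8) - 20*exp(2) + 3 + 90*exp(4) + 60*exp(6) + 384*exp(10))*exp(-10)/128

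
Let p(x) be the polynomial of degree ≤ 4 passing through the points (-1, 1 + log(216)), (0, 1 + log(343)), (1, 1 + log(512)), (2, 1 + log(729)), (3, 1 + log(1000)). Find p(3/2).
1 + log(576*15**(113/128)*2**(9/32)*7**(17/32)/35)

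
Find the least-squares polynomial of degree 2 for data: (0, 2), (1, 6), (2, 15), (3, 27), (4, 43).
13/7 + (181/70)x + (27/14)x²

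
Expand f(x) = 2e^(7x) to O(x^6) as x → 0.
2 + 14*x + 49*x**2 + 343*x**3/3 + 2401*x**4/12 + 16807*x**5/60 + O(x**6)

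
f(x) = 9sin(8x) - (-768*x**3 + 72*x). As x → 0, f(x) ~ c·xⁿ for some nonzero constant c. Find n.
5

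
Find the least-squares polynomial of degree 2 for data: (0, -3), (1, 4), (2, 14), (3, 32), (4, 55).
-94/35 + (104/35)x + (20/7)x²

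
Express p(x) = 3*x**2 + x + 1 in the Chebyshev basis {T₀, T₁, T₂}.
(5/2)T₀ + T₁ + (3/2)T₂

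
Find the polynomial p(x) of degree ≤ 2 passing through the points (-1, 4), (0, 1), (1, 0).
x**2 - 2*x + 1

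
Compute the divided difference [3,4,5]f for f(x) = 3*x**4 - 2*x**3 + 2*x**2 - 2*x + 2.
269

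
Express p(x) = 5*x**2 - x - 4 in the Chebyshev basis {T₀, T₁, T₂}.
(-3/2)T₀ - T₁ + (5/2)T₂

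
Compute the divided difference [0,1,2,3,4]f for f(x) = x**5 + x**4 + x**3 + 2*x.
11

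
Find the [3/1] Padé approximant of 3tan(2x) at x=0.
8*x**3 + 6*x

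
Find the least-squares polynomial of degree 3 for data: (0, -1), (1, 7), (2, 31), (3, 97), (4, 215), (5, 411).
-55/63 + (794/189)x + (-1/9)x² + (85/27)x³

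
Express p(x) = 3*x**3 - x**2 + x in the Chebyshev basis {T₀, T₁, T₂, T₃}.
(-1/2)T₀ + (13/4)T₁ + (-1/2)T₂ + (3/4)T₃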